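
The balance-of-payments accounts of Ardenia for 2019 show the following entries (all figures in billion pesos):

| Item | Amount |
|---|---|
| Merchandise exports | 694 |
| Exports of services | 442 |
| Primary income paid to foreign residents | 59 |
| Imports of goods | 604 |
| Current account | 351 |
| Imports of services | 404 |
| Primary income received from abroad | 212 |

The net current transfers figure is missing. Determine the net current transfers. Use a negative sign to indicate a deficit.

Current account = goods balance + services balance + net primary income + net secondary income
Sum of the known components = 281
Net current transfers = CA - (known components) = 351 - 281 = 70

70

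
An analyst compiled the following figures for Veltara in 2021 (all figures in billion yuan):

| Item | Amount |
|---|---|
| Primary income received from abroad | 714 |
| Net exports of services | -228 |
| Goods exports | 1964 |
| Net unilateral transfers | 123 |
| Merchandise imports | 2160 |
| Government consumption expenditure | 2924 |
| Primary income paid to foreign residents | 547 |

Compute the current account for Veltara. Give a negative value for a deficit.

Goods balance = 1964 - 2160 = -196
Services balance = -228
Trade balance (goods + services) = -196 + (-228) = -424
Net primary income = 714 - 547 = 167
Net secondary income = 123
Current account = -424 + 167 + 123 = -134

-134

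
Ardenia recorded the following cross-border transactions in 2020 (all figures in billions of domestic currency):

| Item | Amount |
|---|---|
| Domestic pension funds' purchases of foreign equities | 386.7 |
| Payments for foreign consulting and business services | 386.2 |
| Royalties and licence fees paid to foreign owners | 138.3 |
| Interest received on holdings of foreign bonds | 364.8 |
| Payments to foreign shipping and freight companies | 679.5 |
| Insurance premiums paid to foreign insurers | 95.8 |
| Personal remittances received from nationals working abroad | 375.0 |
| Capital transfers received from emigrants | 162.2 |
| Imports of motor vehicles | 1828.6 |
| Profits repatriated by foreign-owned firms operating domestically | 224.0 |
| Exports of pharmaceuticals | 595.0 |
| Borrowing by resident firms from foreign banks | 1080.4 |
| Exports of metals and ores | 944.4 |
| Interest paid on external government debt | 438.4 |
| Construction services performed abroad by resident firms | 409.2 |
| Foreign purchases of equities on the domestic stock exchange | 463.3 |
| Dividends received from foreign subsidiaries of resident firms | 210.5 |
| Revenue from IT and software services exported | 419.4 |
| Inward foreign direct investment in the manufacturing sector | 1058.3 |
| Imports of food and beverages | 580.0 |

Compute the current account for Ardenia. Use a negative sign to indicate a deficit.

Goods: -580.0 + 944.4 + 595.0 - 1828.6 = -869.2
Services: -138.3 - 95.8 - 679.5 + 409.2 + 419.4 - 386.2 = -471.2
Primary income: 364.8 - 438.4 + 210.5 - 224.0 = -87.1
Secondary income: 375.0
Current account = (-869.2) + (-471.2) + (-87.1) + 375.0 = -1052.5
(Excluded from the current account — financial account: domestic pension funds' purchases of foreign equities 386.7, borrowing by resident firms from foreign banks 1080.4, foreign purchases of equities on the domestic stock exchange 463.3, inward foreign direct investment in the manufacturing sector 1058.3; capital account: capital transfers received from emigrants 162.2.)

-1052.5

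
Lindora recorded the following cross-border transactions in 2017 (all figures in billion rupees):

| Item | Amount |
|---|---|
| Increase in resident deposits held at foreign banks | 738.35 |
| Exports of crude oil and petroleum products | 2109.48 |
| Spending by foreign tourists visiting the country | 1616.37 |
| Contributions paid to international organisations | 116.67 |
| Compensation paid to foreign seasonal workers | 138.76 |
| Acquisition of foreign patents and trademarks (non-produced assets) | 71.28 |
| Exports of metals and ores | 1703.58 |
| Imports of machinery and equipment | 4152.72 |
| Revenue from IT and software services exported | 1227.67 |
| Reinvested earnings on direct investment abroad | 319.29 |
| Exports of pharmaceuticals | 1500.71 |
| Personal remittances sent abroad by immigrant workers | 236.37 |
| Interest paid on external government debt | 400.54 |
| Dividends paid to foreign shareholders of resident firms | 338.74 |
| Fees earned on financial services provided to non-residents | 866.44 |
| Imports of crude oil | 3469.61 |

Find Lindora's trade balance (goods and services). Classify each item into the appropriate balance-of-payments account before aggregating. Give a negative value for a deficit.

1401.92

Goods: 2109.48 - 3469.61 + 1500.71 - 4152.72 + 1703.58 = -2308.56
Services: 1227.67 + 866.44 + 1616.37 = 3710.48
Trade balance = -2308.56 + 3710.48 = 1401.92
(Excluded from the trade balance — financial account: increase in resident deposits held at foreign banks 738.35; secondary income: contributions paid to international organisations 116.67, personal remittances sent abroad by immigrant workers 236.37; primary income: compensation paid to foreign seasonal workers 138.76, reinvested earnings on direct investment abroad 319.29, interest paid on external government debt 400.54, dividends paid to foreign shareholders of resident firms 338.74; capital account: acquisition of foreign patents and trademarks (non-produced assets) 71.28.)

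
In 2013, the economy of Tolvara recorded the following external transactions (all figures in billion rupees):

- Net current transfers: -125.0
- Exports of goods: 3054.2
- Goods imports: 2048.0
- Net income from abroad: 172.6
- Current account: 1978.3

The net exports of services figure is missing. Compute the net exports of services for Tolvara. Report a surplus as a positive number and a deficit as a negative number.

Current account = goods balance + services balance + net primary income + net secondary income
Sum of the known components = 1053.8
Net exports of services = CA - (known components) = 1978.3 - 1053.8 = 924.5

924.5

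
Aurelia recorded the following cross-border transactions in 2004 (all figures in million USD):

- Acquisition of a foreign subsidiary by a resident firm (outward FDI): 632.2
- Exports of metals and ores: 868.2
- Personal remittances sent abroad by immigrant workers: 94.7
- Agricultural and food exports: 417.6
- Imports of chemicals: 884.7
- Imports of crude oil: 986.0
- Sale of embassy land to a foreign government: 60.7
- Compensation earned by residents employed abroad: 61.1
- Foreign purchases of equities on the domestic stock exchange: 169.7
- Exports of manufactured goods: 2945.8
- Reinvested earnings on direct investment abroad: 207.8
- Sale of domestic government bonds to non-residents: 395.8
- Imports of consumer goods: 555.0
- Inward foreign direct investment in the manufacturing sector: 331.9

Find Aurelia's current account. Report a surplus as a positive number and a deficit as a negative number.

Goods: -986.0 + 417.6 - 884.7 + 868.2 + 2945.8 - 555.0 = 1805.9
Primary income: 207.8 + 61.1 = 268.9
Secondary income: -94.7
Current account = 1805.9 + 268.9 + (-94.7) = 1980.1
(Excluded from the current account — financial account: acquisition of a foreign subsidiary by a resident firm (outward FDI) 632.2, foreign purchases of equities on the domestic stock exchange 169.7, sale of domestic government bonds to non-residents 395.8, inward foreign direct investment in the manufacturing sector 331.9; capital account: sale of embassy land to a foreign government 60.7.)

1980.1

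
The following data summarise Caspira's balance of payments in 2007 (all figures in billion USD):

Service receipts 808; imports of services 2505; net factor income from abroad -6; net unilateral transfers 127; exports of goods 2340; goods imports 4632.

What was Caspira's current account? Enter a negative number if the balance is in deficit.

Goods balance = 2340 - 4632 = -2292
Services balance = 808 - 2505 = -1697
Trade balance (goods + services) = -2292 + (-1697) = -3989
Net primary income = -6
Net secondary income = 127
Current account = -3989 + (-6) + 127 = -3868

-3868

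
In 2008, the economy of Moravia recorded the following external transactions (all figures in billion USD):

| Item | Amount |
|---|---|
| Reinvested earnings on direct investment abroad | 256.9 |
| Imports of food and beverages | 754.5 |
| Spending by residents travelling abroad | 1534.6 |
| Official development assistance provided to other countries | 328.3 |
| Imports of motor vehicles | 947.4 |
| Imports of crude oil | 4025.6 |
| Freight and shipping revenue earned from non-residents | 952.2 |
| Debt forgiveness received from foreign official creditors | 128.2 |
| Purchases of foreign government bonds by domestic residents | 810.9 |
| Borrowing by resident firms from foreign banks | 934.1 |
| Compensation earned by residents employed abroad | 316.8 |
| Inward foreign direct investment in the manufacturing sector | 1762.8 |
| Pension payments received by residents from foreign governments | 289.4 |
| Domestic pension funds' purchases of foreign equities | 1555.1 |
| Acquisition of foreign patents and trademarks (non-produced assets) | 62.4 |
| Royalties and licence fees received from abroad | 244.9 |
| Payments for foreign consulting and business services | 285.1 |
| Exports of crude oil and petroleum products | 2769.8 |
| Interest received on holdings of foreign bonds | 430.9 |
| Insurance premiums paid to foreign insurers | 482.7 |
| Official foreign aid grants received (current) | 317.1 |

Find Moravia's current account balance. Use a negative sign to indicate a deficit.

Goods: -947.4 + 2769.8 - 754.5 - 4025.6 = -2957.7
Services: -1534.6 - 482.7 + 244.9 + 952.2 - 285.1 = -1105.3
Primary income: 316.8 + 256.9 + 430.9 = 1004.6
Secondary income: 289.4 + 317.1 - 328.3 = 278.2
Current account = (-2957.7) + (-1105.3) + 1004.6 + 278.2 = -2780.2
(Excluded from the current account — capital account: debt forgiveness received from foreign official creditors 128.2, acquisition of foreign patents and trademarks (non-produced assets) 62.4; financial account: purchases of foreign government bonds by domestic residents 810.9, borrowing by resident firms from foreign banks 934.1, inward foreign direct investment in the manufacturing sector 1762.8, domestic pension funds' purchases of foreign equities 1555.1.)

-2780.2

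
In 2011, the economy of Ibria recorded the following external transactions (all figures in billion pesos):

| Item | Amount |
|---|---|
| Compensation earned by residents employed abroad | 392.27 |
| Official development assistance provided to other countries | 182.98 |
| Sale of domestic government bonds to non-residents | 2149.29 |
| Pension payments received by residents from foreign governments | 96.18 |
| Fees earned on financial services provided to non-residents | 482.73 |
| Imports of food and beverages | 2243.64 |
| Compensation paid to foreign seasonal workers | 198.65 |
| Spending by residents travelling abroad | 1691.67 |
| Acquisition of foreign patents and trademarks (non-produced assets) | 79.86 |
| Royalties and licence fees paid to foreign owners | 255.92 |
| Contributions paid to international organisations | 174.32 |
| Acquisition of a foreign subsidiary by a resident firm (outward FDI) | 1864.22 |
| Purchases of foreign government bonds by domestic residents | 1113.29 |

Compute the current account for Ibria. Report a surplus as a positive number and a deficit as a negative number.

Goods: -2243.64
Services: -255.92 - 1691.67 + 482.73 = -1464.86
Primary income: -198.65 + 392.27 = 193.62
Secondary income: -182.98 - 174.32 + 96.18 = -261.12
Current account = (-2243.64) + (-1464.86) + 193.62 + (-261.12) = -3776.00
(Excluded from the current account — financial account: sale of domestic government bonds to non-residents 2149.29, acquisition of a foreign subsidiary by a resident firm (outward FDI) 1864.22, purchases of foreign government bonds by domestic residents 1113.29; capital account: acquisition of foreign patents and trademarks (non-produced assets) 79.86.)

-3776.00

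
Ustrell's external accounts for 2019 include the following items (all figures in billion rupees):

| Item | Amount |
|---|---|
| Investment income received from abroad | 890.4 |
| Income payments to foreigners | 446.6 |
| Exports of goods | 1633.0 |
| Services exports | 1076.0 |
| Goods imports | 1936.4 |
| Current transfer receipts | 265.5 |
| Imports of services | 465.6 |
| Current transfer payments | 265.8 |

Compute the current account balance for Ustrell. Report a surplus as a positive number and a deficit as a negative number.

750.5

Goods balance = 1633.0 - 1936.4 = -303.4
Services balance = 1076.0 - 465.6 = 610.4
Trade balance (goods + services) = -303.4 + 610.4 = 307.0
Net primary income = 890.4 - 446.6 = 443.8
Net secondary income = 265.5 - 265.8 = -0.3
Current account = 307.0 + 443.8 + (-0.3) = 750.5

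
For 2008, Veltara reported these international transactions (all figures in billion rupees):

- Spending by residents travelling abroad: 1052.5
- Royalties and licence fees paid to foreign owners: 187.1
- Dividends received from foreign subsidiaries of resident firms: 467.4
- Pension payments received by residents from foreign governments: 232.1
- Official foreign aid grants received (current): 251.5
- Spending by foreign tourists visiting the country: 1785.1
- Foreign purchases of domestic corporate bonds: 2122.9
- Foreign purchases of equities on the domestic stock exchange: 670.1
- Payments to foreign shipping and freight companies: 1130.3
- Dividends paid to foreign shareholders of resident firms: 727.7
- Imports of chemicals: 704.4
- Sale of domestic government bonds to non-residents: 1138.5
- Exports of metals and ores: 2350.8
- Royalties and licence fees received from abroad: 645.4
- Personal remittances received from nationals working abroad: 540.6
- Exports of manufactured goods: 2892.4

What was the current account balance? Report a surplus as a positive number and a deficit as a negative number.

5363.3

Goods: -704.4 + 2350.8 + 2892.4 = 4538.8
Services: -187.1 + 1785.1 + 645.4 - 1130.3 - 1052.5 = 60.6
Primary income: -727.7 + 467.4 = -260.3
Secondary income: 540.6 + 232.1 + 251.5 = 1024.2
Current account = 4538.8 + 60.6 + (-260.3) + 1024.2 = 5363.3
(Excluded from the current account — financial account: foreign purchases of domestic corporate bonds 2122.9, foreign purchases of equities on the domestic stock exchange 670.1, sale of domestic government bonds to non-residents 1138.5.)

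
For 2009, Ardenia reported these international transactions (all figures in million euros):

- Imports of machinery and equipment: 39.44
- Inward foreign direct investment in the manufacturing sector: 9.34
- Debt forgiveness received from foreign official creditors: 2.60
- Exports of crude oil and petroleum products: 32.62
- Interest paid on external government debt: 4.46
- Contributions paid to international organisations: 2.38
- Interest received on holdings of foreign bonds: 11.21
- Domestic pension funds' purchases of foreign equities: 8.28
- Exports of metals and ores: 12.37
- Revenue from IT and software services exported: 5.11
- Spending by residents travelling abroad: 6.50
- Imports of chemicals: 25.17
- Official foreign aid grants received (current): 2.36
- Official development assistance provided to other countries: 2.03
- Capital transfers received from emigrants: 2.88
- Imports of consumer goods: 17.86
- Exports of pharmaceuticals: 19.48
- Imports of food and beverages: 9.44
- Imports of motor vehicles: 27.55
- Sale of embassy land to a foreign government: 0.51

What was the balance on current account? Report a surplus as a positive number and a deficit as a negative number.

Goods: -39.44 - 27.55 + 12.37 + 32.62 - 17.86 + 19.48 - 25.17 - 9.44 = -54.99
Services: 5.11 - 6.50 = -1.39
Primary income: 11.21 - 4.46 = 6.75
Secondary income: 2.36 - 2.03 - 2.38 = -2.05
Current account = (-54.99) + (-1.39) + 6.75 + (-2.05) = -51.68
(Excluded from the current account — financial account: inward foreign direct investment in the manufacturing sector 9.34, domestic pension funds' purchases of foreign equities 8.28; capital account: debt forgiveness received from foreign official creditors 2.60, capital transfers received from emigrants 2.88, sale of embassy land to a foreign government 0.51.)

-51.68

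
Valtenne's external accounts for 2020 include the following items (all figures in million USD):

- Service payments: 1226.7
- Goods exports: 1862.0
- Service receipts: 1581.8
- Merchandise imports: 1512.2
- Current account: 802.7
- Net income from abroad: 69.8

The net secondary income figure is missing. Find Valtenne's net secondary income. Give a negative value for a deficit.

Current account = goods balance + services balance + net primary income + net secondary income
Sum of the known components = 774.7
Net secondary income = CA - (known components) = 802.7 - 774.7 = 28.0

28.0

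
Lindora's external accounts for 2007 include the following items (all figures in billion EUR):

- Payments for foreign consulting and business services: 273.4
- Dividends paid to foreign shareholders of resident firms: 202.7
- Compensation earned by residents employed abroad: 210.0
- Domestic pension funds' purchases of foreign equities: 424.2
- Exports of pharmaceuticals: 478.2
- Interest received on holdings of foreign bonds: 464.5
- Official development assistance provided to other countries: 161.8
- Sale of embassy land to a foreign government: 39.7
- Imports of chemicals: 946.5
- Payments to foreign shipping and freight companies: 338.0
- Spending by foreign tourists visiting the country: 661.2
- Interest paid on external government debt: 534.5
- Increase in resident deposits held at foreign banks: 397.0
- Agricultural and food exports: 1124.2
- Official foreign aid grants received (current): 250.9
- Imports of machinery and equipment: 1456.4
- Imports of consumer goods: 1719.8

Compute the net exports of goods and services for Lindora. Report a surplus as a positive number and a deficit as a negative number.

-2470.5

Goods: 478.2 - 1456.4 - 946.5 + 1124.2 - 1719.8 = -2520.3
Services: 661.2 - 338.0 - 273.4 = 49.8
Trade balance = -2520.3 + 49.8 = -2470.5
(Excluded from the trade balance — primary income: dividends paid to foreign shareholders of resident firms 202.7, compensation earned by residents employed abroad 210.0, interest received on holdings of foreign bonds 464.5, interest paid on external government debt 534.5; financial account: domestic pension funds' purchases of foreign equities 424.2, increase in resident deposits held at foreign banks 397.0; secondary income: official development assistance provided to other countries 161.8, official foreign aid grants received (current) 250.9; capital account: sale of embassy land to a foreign government 39.7.)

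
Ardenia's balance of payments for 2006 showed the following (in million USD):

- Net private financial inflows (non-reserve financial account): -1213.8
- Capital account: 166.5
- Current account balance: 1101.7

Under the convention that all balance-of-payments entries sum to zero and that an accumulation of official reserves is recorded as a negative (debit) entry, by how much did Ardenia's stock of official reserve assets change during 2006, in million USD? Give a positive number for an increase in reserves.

Official reserve transactions balance = -(1101.7 + 166.5 + (-1213.8)) = -54.4
An accumulation of reserves is recorded as a debit (negative entry), so the change in the stock of reserves is the negative of that balance.
Change in official reserves = -(-54.4) = 54.4

54.4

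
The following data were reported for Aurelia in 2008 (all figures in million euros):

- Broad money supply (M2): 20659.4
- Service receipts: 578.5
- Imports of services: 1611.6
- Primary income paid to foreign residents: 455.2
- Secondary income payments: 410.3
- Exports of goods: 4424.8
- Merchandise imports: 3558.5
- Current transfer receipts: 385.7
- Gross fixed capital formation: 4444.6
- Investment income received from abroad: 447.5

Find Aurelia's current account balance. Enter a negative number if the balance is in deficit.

-199.1

Goods balance = 4424.8 - 3558.5 = 866.3
Services balance = 578.5 - 1611.6 = -1033.1
Trade balance (goods + services) = 866.3 + (-1033.1) = -166.8
Net primary income = 447.5 - 455.2 = -7.7
Net secondary income = 385.7 - 410.3 = -24.6
Current account = -166.8 + (-7.7) + (-24.6) = -199.1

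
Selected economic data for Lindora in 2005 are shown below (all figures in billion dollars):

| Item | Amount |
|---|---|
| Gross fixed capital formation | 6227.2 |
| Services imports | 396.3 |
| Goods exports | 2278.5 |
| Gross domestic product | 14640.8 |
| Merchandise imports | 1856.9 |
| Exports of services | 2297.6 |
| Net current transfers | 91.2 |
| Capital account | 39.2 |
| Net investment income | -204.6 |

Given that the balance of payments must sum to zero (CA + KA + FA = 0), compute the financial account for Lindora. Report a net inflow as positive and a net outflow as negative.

Goods balance = 2278.5 - 1856.9 = 421.6
Services balance = 2297.6 - 396.3 = 1901.3
Trade balance (goods + services) = 421.6 + 1901.3 = 2322.9
Net primary income = -204.6
Net secondary income = 91.2
Current account = 2322.9 + (-204.6) + 91.2 = 2209.5
Financial account = -(2209.5 + 39.2) = -2248.7

-2248.7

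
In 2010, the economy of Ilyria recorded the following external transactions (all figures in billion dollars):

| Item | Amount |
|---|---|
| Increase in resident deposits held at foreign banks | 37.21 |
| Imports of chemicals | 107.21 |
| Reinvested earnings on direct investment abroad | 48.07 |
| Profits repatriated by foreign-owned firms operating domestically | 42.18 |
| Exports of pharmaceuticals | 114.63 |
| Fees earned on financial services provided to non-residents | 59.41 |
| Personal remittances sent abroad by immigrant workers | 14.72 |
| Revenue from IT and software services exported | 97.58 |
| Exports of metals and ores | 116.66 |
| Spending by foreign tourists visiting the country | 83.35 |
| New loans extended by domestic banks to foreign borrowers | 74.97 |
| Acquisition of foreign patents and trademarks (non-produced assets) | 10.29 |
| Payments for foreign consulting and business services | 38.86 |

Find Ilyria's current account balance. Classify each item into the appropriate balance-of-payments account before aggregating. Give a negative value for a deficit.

316.73

Goods: 114.63 + 116.66 - 107.21 = 124.08
Services: 97.58 + 59.41 - 38.86 + 83.35 = 201.48
Primary income: -42.18 + 48.07 = 5.89
Secondary income: -14.72
Current account = 124.08 + 201.48 + 5.89 + (-14.72) = 316.73
(Excluded from the current account — financial account: increase in resident deposits held at foreign banks 37.21, new loans extended by domestic banks to foreign borrowers 74.97; capital account: acquisition of foreign patents and trademarks (non-produced assets) 10.29.)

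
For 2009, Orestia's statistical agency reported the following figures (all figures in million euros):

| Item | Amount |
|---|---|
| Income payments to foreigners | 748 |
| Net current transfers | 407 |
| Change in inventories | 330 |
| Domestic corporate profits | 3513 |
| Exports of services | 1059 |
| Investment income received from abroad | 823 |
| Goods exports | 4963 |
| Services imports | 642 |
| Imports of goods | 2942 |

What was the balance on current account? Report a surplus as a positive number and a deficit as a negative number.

2920

Goods balance = 4963 - 2942 = 2021
Services balance = 1059 - 642 = 417
Trade balance (goods + services) = 2021 + 417 = 2438
Net primary income = 823 - 748 = 75
Net secondary income = 407
Current account = 2438 + 75 + 407 = 2920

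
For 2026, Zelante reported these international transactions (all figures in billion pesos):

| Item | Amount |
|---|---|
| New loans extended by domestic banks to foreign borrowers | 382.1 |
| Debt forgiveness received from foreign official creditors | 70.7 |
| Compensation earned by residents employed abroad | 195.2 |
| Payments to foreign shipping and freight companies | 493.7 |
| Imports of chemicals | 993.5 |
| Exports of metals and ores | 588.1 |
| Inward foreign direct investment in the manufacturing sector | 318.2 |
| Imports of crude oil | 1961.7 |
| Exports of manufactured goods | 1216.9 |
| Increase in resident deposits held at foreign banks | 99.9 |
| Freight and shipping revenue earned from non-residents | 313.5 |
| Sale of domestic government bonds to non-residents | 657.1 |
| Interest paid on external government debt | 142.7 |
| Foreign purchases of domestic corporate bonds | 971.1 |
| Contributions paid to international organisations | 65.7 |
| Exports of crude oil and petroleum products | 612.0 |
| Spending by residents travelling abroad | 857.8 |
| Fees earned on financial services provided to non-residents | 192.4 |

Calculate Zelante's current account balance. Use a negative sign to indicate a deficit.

Goods: 588.1 + 1216.9 - 993.5 + 612.0 - 1961.7 = -538.2
Services: 192.4 - 493.7 + 313.5 - 857.8 = -845.6
Primary income: 195.2 - 142.7 = 52.5
Secondary income: -65.7
Current account = (-538.2) + (-845.6) + 52.5 + (-65.7) = -1397.0
(Excluded from the current account — financial account: new loans extended by domestic banks to foreign borrowers 382.1, inward foreign direct investment in the manufacturing sector 318.2, increase in resident deposits held at foreign banks 99.9, sale of domestic government bonds to non-residents 657.1, foreign purchases of domestic corporate bonds 971.1; capital account: debt forgiveness received from foreign official creditors 70.7.)

-1397.0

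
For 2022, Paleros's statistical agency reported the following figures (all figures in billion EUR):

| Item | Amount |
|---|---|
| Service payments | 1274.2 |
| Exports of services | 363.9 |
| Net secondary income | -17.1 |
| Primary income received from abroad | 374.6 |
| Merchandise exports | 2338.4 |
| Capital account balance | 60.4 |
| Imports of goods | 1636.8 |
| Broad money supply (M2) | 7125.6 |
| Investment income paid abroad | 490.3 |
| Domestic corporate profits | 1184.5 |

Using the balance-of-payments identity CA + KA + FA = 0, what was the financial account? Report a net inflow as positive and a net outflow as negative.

281.1

Goods balance = 2338.4 - 1636.8 = 701.6
Services balance = 363.9 - 1274.2 = -910.3
Trade balance (goods + services) = 701.6 + (-910.3) = -208.7
Net primary income = 374.6 - 490.3 = -115.7
Net secondary income = -17.1
Current account = -208.7 + (-115.7) + (-17.1) = -341.5
Financial account = -(-341.5 + 60.4) = 281.1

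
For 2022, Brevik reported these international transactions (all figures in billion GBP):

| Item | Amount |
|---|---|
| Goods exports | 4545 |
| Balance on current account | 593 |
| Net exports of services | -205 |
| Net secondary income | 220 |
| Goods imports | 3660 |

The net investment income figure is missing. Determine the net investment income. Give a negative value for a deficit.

Current account = goods balance + services balance + net primary income + net secondary income
Sum of the known components = 900
Net investment income = CA - (known components) = 593 - 900 = -307

-307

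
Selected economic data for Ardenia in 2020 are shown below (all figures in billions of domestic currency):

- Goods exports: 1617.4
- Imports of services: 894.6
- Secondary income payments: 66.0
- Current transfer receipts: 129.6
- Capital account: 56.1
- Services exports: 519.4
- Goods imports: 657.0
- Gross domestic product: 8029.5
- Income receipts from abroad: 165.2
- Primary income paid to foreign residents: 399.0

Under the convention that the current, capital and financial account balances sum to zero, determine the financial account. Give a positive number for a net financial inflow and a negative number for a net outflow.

Goods balance = 1617.4 - 657.0 = 960.4
Services balance = 519.4 - 894.6 = -375.2
Trade balance (goods + services) = 960.4 + (-375.2) = 585.2
Net primary income = 165.2 - 399.0 = -233.8
Net secondary income = 129.6 - 66.0 = 63.6
Current account = 585.2 + (-233.8) + 63.6 = 415.0
Financial account = -(415.0 + 56.1) = -471.1

-471.1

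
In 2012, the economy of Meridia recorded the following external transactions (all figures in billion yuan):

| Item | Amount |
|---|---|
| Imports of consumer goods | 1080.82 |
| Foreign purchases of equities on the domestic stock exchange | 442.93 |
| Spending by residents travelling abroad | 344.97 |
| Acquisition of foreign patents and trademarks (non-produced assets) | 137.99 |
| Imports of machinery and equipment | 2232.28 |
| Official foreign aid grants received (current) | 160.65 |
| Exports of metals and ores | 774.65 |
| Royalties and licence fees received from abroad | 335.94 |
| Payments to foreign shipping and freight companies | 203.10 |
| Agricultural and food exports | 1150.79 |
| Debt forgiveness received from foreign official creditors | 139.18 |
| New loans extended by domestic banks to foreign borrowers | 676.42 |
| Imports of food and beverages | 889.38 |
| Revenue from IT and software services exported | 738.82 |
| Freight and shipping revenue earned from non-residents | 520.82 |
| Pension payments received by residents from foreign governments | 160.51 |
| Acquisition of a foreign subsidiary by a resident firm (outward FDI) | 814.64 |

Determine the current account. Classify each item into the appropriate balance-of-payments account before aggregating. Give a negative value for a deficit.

-908.37

Goods: -889.38 + 1150.79 - 2232.28 - 1080.82 + 774.65 = -2277.04
Services: -344.97 - 203.10 + 738.82 + 335.94 + 520.82 = 1047.51
Secondary income: 160.51 + 160.65 = 321.16
Current account = (-2277.04) + 1047.51 + 321.16 = -908.37
(Excluded from the current account — financial account: foreign purchases of equities on the domestic stock exchange 442.93, new loans extended by domestic banks to foreign borrowers 676.42, acquisition of a foreign subsidiary by a resident firm (outward FDI) 814.64; capital account: acquisition of foreign patents and trademarks (non-produced assets) 137.99, debt forgiveness received from foreign official creditors 139.18.)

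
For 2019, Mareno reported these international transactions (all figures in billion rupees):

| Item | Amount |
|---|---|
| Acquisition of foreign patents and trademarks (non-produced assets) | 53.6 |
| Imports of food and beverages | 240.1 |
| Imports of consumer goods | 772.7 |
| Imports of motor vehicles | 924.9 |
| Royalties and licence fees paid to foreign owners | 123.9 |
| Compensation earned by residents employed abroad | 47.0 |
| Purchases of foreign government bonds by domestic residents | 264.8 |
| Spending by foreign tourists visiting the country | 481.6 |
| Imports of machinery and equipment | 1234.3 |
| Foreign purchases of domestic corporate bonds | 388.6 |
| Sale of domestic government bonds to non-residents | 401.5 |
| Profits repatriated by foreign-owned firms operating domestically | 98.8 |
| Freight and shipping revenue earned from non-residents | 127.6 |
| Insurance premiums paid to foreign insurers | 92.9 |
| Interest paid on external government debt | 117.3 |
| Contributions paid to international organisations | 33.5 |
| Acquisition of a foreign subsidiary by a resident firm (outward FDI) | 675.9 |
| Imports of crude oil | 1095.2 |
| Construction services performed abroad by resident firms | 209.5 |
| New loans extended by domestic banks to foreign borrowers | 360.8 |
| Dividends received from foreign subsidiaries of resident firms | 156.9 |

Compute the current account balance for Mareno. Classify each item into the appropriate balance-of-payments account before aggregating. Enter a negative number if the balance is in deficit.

Goods: -772.7 - 1234.3 - 1095.2 - 240.1 - 924.9 = -4267.2
Services: 209.5 + 127.6 - 123.9 - 92.9 + 481.6 = 601.9
Primary income: -117.3 + 47.0 + 156.9 - 98.8 = -12.2
Secondary income: -33.5
Current account = (-4267.2) + 601.9 + (-12.2) + (-33.5) = -3711.0
(Excluded from the current account — capital account: acquisition of foreign patents and trademarks (non-produced assets) 53.6; financial account: purchases of foreign government bonds by domestic residents 264.8, foreign purchases of domestic corporate bonds 388.6, sale of domestic government bonds to non-residents 401.5, acquisition of a foreign subsidiary by a resident firm (outward FDI) 675.9, new loans extended by domestic banks to foreign borrowers 360.8.)

-3711.0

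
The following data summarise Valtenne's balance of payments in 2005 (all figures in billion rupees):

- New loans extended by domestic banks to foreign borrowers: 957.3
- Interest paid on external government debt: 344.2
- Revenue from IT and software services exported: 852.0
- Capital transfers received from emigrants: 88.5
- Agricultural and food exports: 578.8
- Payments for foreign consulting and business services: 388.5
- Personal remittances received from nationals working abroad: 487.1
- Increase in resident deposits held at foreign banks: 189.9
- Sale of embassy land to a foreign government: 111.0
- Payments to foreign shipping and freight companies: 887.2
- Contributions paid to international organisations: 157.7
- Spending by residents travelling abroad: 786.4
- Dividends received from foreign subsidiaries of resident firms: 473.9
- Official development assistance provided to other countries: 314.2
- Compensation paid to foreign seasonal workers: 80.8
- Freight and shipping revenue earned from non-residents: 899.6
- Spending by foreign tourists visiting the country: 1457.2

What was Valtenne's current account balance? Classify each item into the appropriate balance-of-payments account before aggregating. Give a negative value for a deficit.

1789.6

Goods: 578.8
Services: 1457.2 - 887.2 - 786.4 + 899.6 + 852.0 - 388.5 = 1146.7
Primary income: 473.9 - 80.8 - 344.2 = 48.9
Secondary income: 487.1 - 157.7 - 314.2 = 15.2
Current account = 578.8 + 1146.7 + 48.9 + 15.2 = 1789.6
(Excluded from the current account — financial account: new loans extended by domestic banks to foreign borrowers 957.3, increase in resident deposits held at foreign banks 189.9; capital account: capital transfers received from emigrants 88.5, sale of embassy land to a foreign government 111.0.)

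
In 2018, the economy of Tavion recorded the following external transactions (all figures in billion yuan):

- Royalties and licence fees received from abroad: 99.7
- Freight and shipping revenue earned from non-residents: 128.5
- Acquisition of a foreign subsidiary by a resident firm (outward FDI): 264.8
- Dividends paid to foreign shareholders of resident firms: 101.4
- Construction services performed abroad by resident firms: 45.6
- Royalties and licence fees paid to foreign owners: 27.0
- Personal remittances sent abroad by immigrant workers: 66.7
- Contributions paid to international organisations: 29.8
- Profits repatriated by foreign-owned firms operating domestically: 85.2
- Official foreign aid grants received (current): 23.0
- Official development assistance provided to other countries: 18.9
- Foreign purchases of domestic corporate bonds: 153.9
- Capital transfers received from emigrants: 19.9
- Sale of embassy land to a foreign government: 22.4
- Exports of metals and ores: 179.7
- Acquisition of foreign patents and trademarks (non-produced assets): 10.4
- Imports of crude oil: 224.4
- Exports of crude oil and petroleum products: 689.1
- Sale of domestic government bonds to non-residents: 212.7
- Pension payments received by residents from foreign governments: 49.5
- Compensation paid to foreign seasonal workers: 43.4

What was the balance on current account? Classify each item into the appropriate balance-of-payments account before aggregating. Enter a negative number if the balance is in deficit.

618.3

Goods: 689.1 - 224.4 + 179.7 = 644.4
Services: -27.0 + 45.6 + 128.5 + 99.7 = 246.8
Primary income: -85.2 - 43.4 - 101.4 = -230.0
Secondary income: -29.8 + 23.0 - 66.7 + 49.5 - 18.9 = -42.9
Current account = 644.4 + 246.8 + (-230.0) + (-42.9) = 618.3
(Excluded from the current account — financial account: acquisition of a foreign subsidiary by a resident firm (outward FDI) 264.8, foreign purchases of domestic corporate bonds 153.9, sale of domestic government bonds to non-residents 212.7; capital account: capital transfers received from emigrants 19.9, sale of embassy land to a foreign government 22.4, acquisition of foreign patents and trademarks (non-produced assets) 10.4.)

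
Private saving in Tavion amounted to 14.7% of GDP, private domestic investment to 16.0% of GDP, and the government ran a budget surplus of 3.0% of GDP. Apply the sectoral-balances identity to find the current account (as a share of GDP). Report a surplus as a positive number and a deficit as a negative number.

By the sectoral-balances identity, CA = (S_private - I) + (T - G).
Private balance = 14.7 - 16.0 = -1.3
Government balance (T - G) = 3.0
CA = -1.3 + 3.0 = 1.7

1.7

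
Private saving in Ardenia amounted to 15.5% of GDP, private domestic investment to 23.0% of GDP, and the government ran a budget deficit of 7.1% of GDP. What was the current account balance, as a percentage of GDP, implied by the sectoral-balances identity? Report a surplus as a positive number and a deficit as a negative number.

By the sectoral-balances identity, CA = (S_private - I) + (T - G).
Private balance = 15.5 - 23.0 = -7.5
Government balance (T - G) = -7.1
CA = -7.5 + (-7.1) = -14.6

-14.6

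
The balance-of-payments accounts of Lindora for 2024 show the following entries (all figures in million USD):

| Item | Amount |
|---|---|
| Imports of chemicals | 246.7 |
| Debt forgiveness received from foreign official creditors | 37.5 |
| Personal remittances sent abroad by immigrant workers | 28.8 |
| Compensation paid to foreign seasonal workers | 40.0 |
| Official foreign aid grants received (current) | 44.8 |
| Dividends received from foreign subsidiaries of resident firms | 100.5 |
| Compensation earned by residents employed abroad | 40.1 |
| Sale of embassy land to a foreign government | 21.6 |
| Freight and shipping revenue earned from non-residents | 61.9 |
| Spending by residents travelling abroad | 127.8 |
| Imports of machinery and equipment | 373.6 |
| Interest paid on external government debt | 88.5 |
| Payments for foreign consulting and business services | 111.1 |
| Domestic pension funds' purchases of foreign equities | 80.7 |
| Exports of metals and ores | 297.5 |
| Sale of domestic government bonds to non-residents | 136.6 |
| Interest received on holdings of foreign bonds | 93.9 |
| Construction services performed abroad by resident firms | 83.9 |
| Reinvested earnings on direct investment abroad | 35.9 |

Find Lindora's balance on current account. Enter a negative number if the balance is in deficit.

-258.0

Goods: -246.7 + 297.5 - 373.6 = -322.8
Services: 83.9 - 127.8 + 61.9 - 111.1 = -93.1
Primary income: -40.0 + 93.9 + 40.1 + 35.9 - 88.5 + 100.5 = 141.9
Secondary income: -28.8 + 44.8 = 16.0
Current account = (-322.8) + (-93.1) + 141.9 + 16.0 = -258.0
(Excluded from the current account — capital account: debt forgiveness received from foreign official creditors 37.5, sale of embassy land to a foreign government 21.6; financial account: domestic pension funds' purchases of foreign equities 80.7, sale of domestic government bonds to non-residents 136.6.)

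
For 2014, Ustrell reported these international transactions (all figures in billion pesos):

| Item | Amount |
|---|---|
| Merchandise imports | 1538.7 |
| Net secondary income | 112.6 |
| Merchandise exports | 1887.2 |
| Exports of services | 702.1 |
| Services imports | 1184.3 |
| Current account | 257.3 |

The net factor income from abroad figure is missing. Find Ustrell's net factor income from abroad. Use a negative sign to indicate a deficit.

278.4

Current account = goods balance + services balance + net primary income + net secondary income
Sum of the known components = -21.1
Net factor income from abroad = CA - (known components) = 257.3 - (-21.1) = 278.4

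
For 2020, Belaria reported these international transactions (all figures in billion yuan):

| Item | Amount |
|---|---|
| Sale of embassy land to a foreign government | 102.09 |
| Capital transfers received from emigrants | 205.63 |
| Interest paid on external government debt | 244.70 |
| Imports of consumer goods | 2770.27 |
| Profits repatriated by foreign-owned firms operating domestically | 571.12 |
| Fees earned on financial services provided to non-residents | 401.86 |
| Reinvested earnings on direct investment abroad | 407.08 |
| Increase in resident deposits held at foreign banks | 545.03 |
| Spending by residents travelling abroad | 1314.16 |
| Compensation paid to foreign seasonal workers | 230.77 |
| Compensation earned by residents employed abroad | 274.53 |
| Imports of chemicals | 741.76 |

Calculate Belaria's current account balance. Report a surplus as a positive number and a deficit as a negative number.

Goods: -2770.27 - 741.76 = -3512.03
Services: -1314.16 + 401.86 = -912.30
Primary income: -571.12 + 274.53 + 407.08 - 244.70 - 230.77 = -364.98
Current account = (-3512.03) + (-912.30) + (-364.98) = -4789.31
(Excluded from the current account — capital account: sale of embassy land to a foreign government 102.09, capital transfers received from emigrants 205.63; financial account: increase in resident deposits held at foreign banks 545.03.)

-4789.31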